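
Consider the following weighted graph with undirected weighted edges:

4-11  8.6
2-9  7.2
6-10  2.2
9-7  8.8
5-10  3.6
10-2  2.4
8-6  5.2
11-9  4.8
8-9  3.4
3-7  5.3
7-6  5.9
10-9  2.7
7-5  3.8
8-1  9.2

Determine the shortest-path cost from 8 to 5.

Running Dijkstra from 8:
8: 0
9: 3.4  (via 8)
6: 5.2  (via 8)
10: 6.1  (via 9)
11: 8.2  (via 9)
2: 8.5  (via 10)
1: 9.2  (via 8)
5: 9.7  (via 10)
Shortest route: 8 → 9 → 10 → 5 = 9.7.

9.7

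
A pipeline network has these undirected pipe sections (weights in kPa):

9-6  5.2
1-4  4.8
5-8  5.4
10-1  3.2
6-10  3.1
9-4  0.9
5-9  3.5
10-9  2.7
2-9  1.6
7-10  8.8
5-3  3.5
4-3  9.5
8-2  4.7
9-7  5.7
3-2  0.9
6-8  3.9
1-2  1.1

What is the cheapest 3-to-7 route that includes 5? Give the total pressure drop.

12.7 kPa

Best 3 to 5: 3–5 costing 3.5
Shortest 5→7: 5–9–7 = 9.2
Total via 5: 3.5 + 9.2 = 12.7 kPa.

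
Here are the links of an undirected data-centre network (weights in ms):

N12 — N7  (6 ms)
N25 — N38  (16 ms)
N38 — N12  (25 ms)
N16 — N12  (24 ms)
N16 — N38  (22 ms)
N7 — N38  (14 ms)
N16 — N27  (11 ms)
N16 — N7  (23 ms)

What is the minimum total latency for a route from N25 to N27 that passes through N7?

64 ms

Best N25 to N7: N25–N38–N7 costing 30
Shortest N7→N27: N7–N16–N27 = 34
Total via N7: 30 + 34 = 64 ms.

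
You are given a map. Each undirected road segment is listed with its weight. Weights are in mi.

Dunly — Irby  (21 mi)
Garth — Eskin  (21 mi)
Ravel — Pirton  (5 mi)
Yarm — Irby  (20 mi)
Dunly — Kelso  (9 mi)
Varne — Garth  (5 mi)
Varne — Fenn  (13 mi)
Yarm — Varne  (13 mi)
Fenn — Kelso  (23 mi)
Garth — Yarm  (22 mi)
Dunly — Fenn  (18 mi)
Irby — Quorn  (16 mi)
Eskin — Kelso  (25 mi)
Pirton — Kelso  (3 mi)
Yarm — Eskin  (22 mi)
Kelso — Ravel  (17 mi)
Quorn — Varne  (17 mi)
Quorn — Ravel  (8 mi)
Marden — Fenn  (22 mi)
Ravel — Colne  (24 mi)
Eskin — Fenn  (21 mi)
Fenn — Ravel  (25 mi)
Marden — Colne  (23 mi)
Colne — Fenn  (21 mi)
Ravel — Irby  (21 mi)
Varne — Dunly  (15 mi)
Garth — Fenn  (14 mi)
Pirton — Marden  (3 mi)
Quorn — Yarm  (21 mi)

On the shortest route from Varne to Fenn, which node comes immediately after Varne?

Candidate routes:
Varne → Garth → Fenn: 5+14 = 19
Varne → Fenn: 13 = 13
Cheapest is Varne → Fenn at 13 mi.
So from Varne the first move is to Fenn.

Fenn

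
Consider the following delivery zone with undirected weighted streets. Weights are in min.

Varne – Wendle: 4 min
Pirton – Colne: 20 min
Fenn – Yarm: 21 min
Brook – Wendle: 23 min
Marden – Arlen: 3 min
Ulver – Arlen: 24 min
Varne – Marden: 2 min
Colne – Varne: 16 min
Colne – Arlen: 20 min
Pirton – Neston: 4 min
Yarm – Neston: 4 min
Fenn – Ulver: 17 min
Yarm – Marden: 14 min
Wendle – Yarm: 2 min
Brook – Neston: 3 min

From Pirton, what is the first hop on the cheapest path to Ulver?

Neston

Compare a few routes:
Pirton → Neston → Yarm → Wendle → Varne → Marden → Arlen → Ulver: 4+4+2+4+2+3+24 = 43
Pirton → Neston → Yarm → Fenn → Ulver: 4+4+21+17 = 46
The minimum is 43 min via Pirton → Neston → Yarm → Wendle → Varne → Marden → Arlen → Ulver.
So from Pirton the first move is to Neston.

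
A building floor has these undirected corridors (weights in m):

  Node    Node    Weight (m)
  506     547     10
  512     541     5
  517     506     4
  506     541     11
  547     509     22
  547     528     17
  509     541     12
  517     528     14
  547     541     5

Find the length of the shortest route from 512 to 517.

20 m

Shortest distances from 512:
512: 0
541: 5  (via 512)
547: 10  (via 541)
506: 16  (via 541)
509: 17  (via 541)
517: 20  (via 506)
Shortest route: 512 → 541 → 506 → 517 = 20 m.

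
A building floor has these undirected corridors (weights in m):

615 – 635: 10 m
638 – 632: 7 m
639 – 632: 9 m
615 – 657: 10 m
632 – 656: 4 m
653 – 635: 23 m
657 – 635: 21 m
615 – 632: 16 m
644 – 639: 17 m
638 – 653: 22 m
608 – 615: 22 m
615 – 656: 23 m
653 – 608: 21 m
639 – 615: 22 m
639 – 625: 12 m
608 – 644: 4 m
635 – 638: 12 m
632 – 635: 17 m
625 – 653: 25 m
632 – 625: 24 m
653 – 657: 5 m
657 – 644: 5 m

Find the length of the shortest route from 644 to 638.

Shortest distances from 644:
644: 0
608: 4  (via 644)
657: 5  (via 644)
653: 10  (via 657)
615: 15  (via 657)
639: 17  (via 644)
635: 25  (via 615)
632: 26  (via 639)
625: 29  (via 639)
656: 30  (via 632)
638: 32  (via 653)
Shortest route: 644 → 657 → 653 → 638 = 32 m.

32 m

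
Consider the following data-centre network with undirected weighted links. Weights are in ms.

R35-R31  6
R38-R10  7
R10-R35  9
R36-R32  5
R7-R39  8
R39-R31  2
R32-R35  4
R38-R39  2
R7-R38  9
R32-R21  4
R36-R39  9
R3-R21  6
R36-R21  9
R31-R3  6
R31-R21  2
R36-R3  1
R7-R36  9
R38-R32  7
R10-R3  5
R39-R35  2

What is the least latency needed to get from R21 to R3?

Enumerating some paths:
R21 → R36 → R3: 9+1 = 10
R21 → R32 → R36 → R3: 4+5+1 = 10
R21 → R3: 6 = 6
R21 → R31 → R3: 2+6 = 8
Cheapest is R21 → R3 at 6 ms.

6 ms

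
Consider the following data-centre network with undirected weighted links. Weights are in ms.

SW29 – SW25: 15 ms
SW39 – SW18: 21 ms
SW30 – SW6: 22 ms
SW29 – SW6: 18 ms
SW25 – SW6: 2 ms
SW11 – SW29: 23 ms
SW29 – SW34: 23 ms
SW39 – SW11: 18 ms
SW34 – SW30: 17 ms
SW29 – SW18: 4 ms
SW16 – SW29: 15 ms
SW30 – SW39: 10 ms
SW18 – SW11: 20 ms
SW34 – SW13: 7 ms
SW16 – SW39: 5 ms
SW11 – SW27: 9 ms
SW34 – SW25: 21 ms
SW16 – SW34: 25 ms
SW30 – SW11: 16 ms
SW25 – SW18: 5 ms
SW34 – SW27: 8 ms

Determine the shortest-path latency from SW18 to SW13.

Enumerating some paths:
SW18–SW25–SW34–SW13: 5+21+7 = 33
SW18–SW29–SW34–SW13: 4+23+7 = 34
SW18–SW11–SW27–SW34–SW13: 20+9+8+7 = 44
Cheapest is SW18–SW25–SW34–SW13 at 33 ms.

33 ms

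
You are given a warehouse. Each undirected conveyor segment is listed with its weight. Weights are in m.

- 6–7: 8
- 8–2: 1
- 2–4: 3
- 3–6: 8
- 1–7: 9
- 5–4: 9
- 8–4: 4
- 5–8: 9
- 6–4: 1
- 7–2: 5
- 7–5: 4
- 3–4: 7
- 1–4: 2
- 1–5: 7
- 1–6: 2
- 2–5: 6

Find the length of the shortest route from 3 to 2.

Running Dijkstra from 3:
3: 0
4: 7  (via 3)
6: 8  (via 3)
1: 9  (via 4)
2: 10  (via 4)
Shortest route: 3 → 4 → 2 = 10 m.

10 m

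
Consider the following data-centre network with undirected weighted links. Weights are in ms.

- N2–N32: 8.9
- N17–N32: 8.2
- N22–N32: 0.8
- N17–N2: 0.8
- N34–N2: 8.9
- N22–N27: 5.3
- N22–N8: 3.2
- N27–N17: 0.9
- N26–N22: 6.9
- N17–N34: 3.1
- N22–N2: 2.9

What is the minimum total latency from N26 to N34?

13.7 ms

Settle nodes by increasing distance from N26:
N26: 0
N22: 6.9  (via N26)
N32: 7.7  (via N22)
N2: 9.8  (via N22)
N8: 10.1  (via N22)
N17: 10.6  (via N2)
N27: 11.5  (via N17)
N34: 13.7  (via N17)
Shortest route: N26 → N22 → N2 → N17 → N34 = 13.7 ms.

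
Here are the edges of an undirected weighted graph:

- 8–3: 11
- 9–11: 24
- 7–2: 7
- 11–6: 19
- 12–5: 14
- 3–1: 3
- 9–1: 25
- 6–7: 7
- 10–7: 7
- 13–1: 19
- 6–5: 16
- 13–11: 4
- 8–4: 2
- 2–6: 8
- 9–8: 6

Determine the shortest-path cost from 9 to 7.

50

Running Dijkstra from 9:
9: 0
8: 6  (via 9)
4: 8  (via 8)
3: 17  (via 8)
1: 20  (via 3)
11: 24  (via 9)
13: 28  (via 11)
6: 43  (via 11)
7: 50  (via 6)
Shortest route: 9 → 11 → 6 → 7 = 50.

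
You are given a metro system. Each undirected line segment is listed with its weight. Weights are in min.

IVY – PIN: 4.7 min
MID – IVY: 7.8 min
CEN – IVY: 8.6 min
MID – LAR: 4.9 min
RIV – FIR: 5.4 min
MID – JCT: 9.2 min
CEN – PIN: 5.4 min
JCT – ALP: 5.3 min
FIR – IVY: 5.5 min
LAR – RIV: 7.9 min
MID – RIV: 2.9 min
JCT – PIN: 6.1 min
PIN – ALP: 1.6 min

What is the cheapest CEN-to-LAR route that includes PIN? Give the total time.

22.8 min

Shortest CEN→PIN: CEN → PIN = 5.4
Shortest PIN→LAR: PIN → IVY → MID → LAR = 17.4
Total via PIN: 5.4 + 17.4 = 22.8 min.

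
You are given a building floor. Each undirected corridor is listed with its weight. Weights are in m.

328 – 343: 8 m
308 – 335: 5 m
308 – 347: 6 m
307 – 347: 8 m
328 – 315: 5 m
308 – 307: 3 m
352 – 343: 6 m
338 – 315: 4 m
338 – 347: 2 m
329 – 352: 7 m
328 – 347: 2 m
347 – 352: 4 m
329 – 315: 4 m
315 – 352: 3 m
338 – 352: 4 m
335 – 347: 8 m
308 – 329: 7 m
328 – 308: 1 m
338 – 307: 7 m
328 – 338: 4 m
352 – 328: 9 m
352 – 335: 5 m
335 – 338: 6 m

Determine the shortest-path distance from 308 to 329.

7 m

Shortest distances from 308:
308: 0
328: 1  (via 308)
347: 3  (via 328)
307: 3  (via 308)
338: 5  (via 328)
335: 5  (via 308)
315: 6  (via 328)
352: 7  (via 347)
329: 7  (via 308)
Shortest route: 308 → 329 = 7 m.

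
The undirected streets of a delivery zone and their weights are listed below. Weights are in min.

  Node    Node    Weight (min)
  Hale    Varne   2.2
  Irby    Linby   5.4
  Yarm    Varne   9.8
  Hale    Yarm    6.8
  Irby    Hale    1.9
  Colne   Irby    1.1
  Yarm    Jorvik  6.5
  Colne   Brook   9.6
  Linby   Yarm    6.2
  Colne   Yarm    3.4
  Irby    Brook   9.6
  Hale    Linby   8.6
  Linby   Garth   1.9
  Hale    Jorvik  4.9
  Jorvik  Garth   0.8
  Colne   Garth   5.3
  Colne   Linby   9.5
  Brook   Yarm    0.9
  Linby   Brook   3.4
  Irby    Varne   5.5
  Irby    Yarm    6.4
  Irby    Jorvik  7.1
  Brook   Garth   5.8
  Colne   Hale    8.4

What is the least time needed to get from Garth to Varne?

7.9 min

Enumerating some paths:
Garth–Jorvik–Hale–Varne: 0.8+4.9+2.2 = 7.9
Garth–Colne–Irby–Hale–Varne: 5.3+1.1+1.9+2.2 = 10.5
Garth–Linby–Irby–Hale–Varne: 1.9+5.4+1.9+2.2 = 11.4
Cheapest is Garth–Jorvik–Hale–Varne at 7.9 min.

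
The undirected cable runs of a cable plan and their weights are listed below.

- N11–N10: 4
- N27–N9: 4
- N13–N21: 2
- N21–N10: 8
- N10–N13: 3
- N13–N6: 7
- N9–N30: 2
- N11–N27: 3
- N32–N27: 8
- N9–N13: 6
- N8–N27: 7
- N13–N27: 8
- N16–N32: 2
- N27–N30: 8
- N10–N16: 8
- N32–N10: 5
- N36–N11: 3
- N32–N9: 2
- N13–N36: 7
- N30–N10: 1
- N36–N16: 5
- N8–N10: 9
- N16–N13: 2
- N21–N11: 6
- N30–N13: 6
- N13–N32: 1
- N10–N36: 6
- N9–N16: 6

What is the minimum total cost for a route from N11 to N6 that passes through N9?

17

Best N11 to N9: N11 → N27 → N9 costing 7
Shortest N9→N6: N9 → N32 → N13 → N6 = 10
Total via N9: 7 + 10 = 17.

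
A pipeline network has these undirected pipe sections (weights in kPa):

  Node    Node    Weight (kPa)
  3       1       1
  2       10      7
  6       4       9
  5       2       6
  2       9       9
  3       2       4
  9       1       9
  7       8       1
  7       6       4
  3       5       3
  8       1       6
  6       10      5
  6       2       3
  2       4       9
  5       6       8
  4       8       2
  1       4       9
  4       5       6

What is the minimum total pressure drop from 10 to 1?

Running Dijkstra from 10:
10: 0
6: 5  (via 10)
2: 7  (via 10)
7: 9  (via 6)
8: 10  (via 7)
3: 11  (via 2)
1: 12  (via 3)
Shortest route: 10–2–3–1 = 12 kPa.

12 kPa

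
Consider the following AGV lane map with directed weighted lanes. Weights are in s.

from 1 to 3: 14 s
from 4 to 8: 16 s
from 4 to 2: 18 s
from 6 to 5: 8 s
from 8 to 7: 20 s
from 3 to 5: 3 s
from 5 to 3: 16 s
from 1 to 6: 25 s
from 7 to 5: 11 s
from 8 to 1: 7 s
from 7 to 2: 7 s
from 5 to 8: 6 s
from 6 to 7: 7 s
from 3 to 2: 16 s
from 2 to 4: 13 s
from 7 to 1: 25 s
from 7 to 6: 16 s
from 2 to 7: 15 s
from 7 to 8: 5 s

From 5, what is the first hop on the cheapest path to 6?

Candidate routes:
5–3–2–7–6: 16+16+15+16 = 63
5–8–7–6: 6+20+16 = 42
5–8–1–6: 6+7+25 = 38
5–8–1–3–2–7–6: 6+7+14+16+15+16 = 74
Cheapest is 5–8–1–6 at 38 s.
So from 5 the first move is to 8.

8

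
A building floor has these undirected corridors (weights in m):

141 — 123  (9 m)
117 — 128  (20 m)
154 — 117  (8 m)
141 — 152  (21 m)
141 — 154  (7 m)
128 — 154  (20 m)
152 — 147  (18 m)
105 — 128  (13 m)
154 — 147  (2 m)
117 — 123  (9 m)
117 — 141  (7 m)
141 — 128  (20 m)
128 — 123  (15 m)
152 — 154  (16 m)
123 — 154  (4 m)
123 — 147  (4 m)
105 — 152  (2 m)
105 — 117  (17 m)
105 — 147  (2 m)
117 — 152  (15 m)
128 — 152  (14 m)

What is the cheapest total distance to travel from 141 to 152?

13 m

Enumerating some paths:
141 - 154 - 147 - 105 - 152: 7+2+2+2 = 13
141 - 123 - 154 - 147 - 105 - 152: 9+4+2+2+2 = 19
141 - 123 - 147 - 105 - 152: 9+4+2+2 = 17
141 - 154 - 123 - 147 - 105 - 152: 7+4+4+2+2 = 19
Cheapest is 141 - 154 - 147 - 105 - 152 at 13 m.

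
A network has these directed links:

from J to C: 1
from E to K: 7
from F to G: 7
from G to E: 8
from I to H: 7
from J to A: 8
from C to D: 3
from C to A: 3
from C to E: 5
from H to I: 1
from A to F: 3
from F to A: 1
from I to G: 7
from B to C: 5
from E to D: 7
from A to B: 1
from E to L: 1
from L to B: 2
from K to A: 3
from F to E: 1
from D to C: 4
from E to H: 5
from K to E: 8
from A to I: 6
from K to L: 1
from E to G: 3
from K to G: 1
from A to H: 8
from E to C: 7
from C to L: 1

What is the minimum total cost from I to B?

Enumerating some paths:
I - G - E - L - B: 7+8+1+2 = 18
I - G - E - K - L - B: 7+8+7+1+2 = 25
Cheapest is I - G - E - L - B at 18.

18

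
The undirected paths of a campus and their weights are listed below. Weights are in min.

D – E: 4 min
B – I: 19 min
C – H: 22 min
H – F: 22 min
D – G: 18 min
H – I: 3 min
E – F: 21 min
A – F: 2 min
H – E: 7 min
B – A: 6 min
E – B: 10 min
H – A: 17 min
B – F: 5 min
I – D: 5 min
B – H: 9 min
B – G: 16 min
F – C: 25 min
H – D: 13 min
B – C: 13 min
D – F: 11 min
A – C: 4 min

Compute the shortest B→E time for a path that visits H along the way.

16 min

Shortest B→H: B–H = 9
Shortest H→E: H–E = 7
Total via H: 9 + 7 = 16 min.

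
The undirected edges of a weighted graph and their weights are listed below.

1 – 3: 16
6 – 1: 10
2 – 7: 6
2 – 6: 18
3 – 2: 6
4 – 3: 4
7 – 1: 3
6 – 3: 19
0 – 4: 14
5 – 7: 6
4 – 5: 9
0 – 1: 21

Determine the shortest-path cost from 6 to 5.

Settle nodes by increasing distance from 6:
6: 0
1: 10  (via 6)
7: 13  (via 1)
2: 18  (via 6)
3: 19  (via 6)
5: 19  (via 7)
Shortest route: 6 → 1 → 7 → 5 = 19.

19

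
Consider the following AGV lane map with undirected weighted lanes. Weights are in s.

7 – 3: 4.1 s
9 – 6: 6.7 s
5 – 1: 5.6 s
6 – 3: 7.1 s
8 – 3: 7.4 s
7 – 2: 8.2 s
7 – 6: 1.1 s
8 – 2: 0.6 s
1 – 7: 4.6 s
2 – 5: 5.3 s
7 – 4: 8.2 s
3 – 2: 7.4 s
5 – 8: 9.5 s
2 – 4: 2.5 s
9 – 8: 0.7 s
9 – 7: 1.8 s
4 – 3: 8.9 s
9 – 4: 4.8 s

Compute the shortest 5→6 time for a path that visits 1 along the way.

11.3 s

Best 5 to 1: 5 → 1 costing 5.6
Best 1 to 6: 1 → 7 → 6 costing 5.7
Total via 1: 5.6 + 5.7 = 11.3 s.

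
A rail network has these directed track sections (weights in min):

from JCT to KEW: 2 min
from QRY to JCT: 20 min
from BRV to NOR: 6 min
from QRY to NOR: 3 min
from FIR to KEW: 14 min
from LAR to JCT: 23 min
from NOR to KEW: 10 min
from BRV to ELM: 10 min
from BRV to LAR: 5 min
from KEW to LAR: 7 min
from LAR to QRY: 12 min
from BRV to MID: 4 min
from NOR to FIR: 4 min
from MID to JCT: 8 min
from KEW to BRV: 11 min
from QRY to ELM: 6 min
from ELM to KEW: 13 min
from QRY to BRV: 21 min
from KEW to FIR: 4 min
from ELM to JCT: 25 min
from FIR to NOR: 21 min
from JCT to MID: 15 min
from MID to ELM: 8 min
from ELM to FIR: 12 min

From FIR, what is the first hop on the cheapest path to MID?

KEW

Compare a few routes:
FIR–NOR–KEW–BRV–MID: 21+10+11+4 = 46
FIR–KEW–BRV–MID: 14+11+4 = 29
FIR–KEW–LAR–JCT–MID: 14+7+23+15 = 59
FIR–KEW–LAR–QRY–BRV–MID: 14+7+12+21+4 = 58
The minimum is 29 min via FIR–KEW–BRV–MID.
So from FIR the first move is to KEW.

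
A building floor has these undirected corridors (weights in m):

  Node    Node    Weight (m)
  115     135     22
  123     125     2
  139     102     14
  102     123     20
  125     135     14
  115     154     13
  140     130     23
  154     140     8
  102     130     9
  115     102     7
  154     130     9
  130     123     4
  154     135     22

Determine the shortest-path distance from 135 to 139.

Enumerating some paths:
135–125–123–102–139: 14+2+20+14 = 50
135–154–115–102–139: 22+13+7+14 = 56
135–154–130–102–139: 22+9+9+14 = 54
135–125–123–130–102–139: 14+2+4+9+14 = 43
Cheapest is 135–125–123–130–102–139 at 43 m.

43 m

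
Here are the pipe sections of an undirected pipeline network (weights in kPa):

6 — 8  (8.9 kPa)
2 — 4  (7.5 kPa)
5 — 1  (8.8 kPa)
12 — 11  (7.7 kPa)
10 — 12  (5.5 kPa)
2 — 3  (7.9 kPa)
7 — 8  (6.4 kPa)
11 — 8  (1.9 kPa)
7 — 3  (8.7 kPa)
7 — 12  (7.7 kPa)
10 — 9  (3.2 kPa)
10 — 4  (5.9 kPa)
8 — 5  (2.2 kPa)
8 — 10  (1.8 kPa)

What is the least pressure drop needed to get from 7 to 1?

17.4 kPa

Running Dijkstra from 7:
7: 0
8: 6.4  (via 7)
12: 7.7  (via 7)
10: 8.2  (via 8)
11: 8.3  (via 8)
5: 8.6  (via 8)
3: 8.7  (via 7)
9: 11.4  (via 10)
4: 14.1  (via 10)
6: 15.3  (via 8)
2: 16.6  (via 3)
1: 17.4  (via 5)
Shortest route: 7 → 8 → 5 → 1 = 17.4 kPa.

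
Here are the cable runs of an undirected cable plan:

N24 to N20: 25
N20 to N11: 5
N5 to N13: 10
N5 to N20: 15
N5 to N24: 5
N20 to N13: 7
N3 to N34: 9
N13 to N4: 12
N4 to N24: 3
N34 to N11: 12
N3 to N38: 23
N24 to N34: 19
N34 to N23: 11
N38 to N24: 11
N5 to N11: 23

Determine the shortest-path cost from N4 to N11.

Running Dijkstra from N4:
N4: 0
N24: 3  (via N4)
N5: 8  (via N24)
N13: 12  (via N4)
N38: 14  (via N24)
N20: 19  (via N13)
N34: 22  (via N24)
N11: 24  (via N20)
Shortest route: N4–N13–N20–N11 = 24.

24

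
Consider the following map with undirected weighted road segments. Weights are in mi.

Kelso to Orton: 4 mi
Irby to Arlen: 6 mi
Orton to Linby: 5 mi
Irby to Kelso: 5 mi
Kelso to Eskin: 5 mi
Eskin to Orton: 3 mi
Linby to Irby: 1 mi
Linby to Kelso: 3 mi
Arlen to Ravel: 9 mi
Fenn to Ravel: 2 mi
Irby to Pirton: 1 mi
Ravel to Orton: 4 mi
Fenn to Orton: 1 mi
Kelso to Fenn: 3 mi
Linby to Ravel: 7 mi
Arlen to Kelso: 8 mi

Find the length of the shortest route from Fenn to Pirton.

Settle nodes by increasing distance from Fenn:
Fenn: 0
Orton: 1  (via Fenn)
Ravel: 2  (via Fenn)
Kelso: 3  (via Fenn)
Eskin: 4  (via Orton)
Linby: 6  (via Orton)
Irby: 7  (via Linby)
Pirton: 8  (via Irby)
Shortest route: Fenn–Orton–Linby–Irby–Pirton = 8 mi.

8 mi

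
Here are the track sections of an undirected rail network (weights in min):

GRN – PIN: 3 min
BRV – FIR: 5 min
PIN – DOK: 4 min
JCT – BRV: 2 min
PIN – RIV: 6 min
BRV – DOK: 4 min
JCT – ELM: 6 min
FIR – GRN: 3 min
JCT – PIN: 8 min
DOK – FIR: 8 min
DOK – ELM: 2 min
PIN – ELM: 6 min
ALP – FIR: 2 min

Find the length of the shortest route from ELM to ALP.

Shortest distances from ELM:
ELM: 0
DOK: 2  (via ELM)
BRV: 6  (via DOK)
JCT: 6  (via ELM)
PIN: 6  (via ELM)
GRN: 9  (via PIN)
FIR: 10  (via DOK)
ALP: 12  (via FIR)
Shortest route: ELM → DOK → FIR → ALP = 12 min.

12 min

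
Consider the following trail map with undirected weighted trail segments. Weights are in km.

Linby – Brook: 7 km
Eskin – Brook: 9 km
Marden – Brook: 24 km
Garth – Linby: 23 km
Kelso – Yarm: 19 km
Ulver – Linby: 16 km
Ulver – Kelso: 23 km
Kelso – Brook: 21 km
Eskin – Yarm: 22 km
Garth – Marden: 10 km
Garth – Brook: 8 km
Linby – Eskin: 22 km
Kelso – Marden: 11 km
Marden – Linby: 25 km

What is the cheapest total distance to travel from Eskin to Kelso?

30 km

Shortest distances from Eskin:
Eskin: 0
Brook: 9  (via Eskin)
Linby: 16  (via Brook)
Garth: 17  (via Brook)
Yarm: 22  (via Eskin)
Marden: 27  (via Garth)
Kelso: 30  (via Brook)
Shortest route: Eskin → Brook → Kelso = 30 km.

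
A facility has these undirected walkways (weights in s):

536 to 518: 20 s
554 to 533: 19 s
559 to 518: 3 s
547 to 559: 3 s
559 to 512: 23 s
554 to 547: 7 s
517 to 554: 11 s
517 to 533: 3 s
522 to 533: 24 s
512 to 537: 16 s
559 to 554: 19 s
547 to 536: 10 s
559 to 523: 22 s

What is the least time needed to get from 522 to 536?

55 s

Running Dijkstra from 522:
522: 0
533: 24  (via 522)
517: 27  (via 533)
554: 38  (via 517)
547: 45  (via 554)
559: 48  (via 547)
518: 51  (via 559)
536: 55  (via 547)
Shortest route: 522 → 533 → 517 → 554 → 547 → 536 = 55 s.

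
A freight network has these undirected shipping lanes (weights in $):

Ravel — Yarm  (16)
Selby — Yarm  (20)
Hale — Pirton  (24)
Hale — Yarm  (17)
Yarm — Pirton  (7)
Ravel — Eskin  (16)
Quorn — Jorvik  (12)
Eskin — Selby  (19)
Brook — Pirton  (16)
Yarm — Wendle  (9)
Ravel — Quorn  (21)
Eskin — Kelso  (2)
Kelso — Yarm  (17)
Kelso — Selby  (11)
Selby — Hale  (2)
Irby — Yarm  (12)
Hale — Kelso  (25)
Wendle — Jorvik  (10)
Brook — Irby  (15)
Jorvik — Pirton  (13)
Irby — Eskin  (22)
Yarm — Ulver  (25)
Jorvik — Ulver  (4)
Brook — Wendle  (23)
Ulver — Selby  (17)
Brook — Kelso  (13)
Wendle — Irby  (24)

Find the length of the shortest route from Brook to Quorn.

Candidate routes:
Brook–Wendle–Jorvik–Quorn: 23+10+12 = 45
Brook–Pirton–Jorvik–Quorn: 16+13+12 = 41
The minimum is $41 via Brook–Pirton–Jorvik–Quorn.

$41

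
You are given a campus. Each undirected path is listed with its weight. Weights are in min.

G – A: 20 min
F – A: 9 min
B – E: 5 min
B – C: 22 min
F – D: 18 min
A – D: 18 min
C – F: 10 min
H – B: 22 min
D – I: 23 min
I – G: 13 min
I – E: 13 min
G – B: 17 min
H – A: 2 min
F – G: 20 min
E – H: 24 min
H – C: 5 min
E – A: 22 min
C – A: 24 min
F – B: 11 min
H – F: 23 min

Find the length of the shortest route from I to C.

Candidate routes:
I–E–B–C: 13+5+22 = 40
I–E–H–C: 13+24+5 = 42
I–G–A–H–C: 13+20+2+5 = 40
I–E–B–F–C: 13+5+11+10 = 39
Cheapest is I–E–B–F–C at 39 min.

39 min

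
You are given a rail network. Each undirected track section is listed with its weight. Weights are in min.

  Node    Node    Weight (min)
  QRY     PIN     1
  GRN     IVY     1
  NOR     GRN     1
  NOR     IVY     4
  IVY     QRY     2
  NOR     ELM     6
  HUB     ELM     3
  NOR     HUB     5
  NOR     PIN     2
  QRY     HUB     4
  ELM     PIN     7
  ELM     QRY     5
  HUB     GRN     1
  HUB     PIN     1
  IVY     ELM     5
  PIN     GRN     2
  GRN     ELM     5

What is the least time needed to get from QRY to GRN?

3 min

Shortest distances from QRY:
QRY: 0
PIN: 1  (via QRY)
IVY: 2  (via QRY)
HUB: 2  (via PIN)
GRN: 3  (via PIN)
Shortest route: QRY–PIN–GRN = 3 min.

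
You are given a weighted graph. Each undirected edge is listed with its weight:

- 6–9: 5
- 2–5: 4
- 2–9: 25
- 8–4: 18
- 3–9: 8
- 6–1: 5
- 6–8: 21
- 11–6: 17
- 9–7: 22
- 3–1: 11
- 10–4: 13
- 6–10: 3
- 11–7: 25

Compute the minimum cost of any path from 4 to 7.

43

Shortest distances from 4:
4: 0
10: 13  (via 4)
6: 16  (via 10)
8: 18  (via 4)
1: 21  (via 6)
9: 21  (via 6)
3: 29  (via 9)
11: 33  (via 6)
7: 43  (via 9)
Shortest route: 4–10–6–9–7 = 43.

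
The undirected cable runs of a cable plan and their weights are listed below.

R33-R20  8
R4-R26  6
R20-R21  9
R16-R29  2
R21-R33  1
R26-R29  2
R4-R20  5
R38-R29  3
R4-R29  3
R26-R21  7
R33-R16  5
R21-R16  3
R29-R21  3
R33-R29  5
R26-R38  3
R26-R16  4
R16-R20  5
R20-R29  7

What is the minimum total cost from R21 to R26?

Shortest distances from R21:
R21: 0
R33: 1  (via R21)
R29: 3  (via R21)
R16: 3  (via R21)
R26: 5  (via R29)
Shortest route: R21–R29–R26 = 5.

5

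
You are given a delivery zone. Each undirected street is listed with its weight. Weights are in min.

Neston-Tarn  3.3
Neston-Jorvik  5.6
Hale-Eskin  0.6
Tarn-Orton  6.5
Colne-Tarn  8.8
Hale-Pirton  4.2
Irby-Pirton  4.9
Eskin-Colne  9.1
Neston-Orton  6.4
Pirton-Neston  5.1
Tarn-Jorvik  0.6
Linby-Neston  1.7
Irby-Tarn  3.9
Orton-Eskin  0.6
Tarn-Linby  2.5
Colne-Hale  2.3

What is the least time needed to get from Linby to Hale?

9.3 min

Running Dijkstra from Linby:
Linby: 0
Neston: 1.7  (via Linby)
Tarn: 2.5  (via Linby)
Jorvik: 3.1  (via Tarn)
Irby: 6.4  (via Tarn)
Pirton: 6.8  (via Neston)
Orton: 8.1  (via Neston)
Eskin: 8.7  (via Orton)
Hale: 9.3  (via Eskin)
Shortest route: Linby → Neston → Orton → Eskin → Hale = 9.3 min.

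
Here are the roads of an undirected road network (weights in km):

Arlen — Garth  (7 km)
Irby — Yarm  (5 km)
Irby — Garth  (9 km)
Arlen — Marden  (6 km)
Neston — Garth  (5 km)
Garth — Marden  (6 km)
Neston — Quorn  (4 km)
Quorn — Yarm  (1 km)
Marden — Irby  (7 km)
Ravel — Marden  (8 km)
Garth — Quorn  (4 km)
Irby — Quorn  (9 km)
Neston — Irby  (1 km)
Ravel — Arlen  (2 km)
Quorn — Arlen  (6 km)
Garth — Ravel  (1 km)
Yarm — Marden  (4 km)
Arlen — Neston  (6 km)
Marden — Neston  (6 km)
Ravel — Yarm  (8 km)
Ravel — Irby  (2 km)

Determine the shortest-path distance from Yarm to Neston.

Enumerating some paths:
Yarm → Quorn → Neston: 1+4 = 5
Yarm → Irby → Neston: 5+1 = 6
The minimum is 5 km via Yarm → Quorn → Neston.

5 km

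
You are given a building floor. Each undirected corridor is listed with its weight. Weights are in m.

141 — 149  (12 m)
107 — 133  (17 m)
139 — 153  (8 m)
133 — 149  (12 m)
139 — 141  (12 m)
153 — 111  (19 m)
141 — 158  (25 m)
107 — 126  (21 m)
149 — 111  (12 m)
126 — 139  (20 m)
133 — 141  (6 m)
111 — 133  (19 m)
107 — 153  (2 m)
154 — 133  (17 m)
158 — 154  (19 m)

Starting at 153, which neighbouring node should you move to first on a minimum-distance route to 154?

107

Enumerating some paths:
153 → 107 → 133 → 154: 2+17+17 = 36
153 → 111 → 133 → 154: 19+19+17 = 55
153 → 139 → 141 → 133 → 154: 8+12+6+17 = 43
Cheapest is 153 → 107 → 133 → 154 at 36 m.
So from 153 the first move is to 107.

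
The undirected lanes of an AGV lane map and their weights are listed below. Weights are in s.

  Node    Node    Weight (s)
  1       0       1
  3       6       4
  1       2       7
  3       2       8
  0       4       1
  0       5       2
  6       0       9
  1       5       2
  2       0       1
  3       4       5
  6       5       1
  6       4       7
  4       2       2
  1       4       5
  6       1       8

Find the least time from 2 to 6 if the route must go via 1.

5 s

Best 2 to 1: 2–0–1 costing 2
Shortest 1→6: 1–5–6 = 3
Total via 1: 2 + 3 = 5 s.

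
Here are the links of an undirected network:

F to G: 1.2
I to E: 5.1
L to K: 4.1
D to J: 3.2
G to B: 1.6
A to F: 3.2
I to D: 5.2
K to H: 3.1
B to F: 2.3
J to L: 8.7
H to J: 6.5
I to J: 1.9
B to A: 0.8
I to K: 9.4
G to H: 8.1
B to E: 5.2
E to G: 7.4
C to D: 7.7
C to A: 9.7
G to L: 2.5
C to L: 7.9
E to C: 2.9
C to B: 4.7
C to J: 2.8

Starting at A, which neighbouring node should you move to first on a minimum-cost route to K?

Candidate routes:
A → B → G → L → K: 0.8+1.6+2.5+4.1 = 9
A → B → F → G → L → K: 0.8+2.3+1.2+2.5+4.1 = 10.9
A → F → G → L → K: 3.2+1.2+2.5+4.1 = 11
The minimum is 9 via A → B → G → L → K.
So from A the first move is to B.

B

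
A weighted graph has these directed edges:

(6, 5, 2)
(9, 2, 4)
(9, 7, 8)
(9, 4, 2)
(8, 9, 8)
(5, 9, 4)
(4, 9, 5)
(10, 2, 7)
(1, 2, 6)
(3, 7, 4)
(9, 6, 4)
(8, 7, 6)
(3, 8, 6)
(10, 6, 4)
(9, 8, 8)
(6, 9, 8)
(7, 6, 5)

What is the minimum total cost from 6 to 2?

Running Dijkstra from 6:
6: 0
5: 2  (via 6)
9: 6  (via 5)
4: 8  (via 9)
2: 10  (via 9)
Shortest route: 6 → 5 → 9 → 2 = 10.

10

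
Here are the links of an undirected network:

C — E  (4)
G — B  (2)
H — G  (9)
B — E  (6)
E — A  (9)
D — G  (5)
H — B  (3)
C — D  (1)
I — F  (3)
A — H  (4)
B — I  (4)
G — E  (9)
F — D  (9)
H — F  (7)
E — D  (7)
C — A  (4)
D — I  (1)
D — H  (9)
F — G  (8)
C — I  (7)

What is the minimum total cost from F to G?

Settle nodes by increasing distance from F:
F: 0
I: 3  (via F)
D: 4  (via I)
C: 5  (via D)
B: 7  (via I)
H: 7  (via F)
G: 8  (via F)
Shortest route: F–G = 8.

8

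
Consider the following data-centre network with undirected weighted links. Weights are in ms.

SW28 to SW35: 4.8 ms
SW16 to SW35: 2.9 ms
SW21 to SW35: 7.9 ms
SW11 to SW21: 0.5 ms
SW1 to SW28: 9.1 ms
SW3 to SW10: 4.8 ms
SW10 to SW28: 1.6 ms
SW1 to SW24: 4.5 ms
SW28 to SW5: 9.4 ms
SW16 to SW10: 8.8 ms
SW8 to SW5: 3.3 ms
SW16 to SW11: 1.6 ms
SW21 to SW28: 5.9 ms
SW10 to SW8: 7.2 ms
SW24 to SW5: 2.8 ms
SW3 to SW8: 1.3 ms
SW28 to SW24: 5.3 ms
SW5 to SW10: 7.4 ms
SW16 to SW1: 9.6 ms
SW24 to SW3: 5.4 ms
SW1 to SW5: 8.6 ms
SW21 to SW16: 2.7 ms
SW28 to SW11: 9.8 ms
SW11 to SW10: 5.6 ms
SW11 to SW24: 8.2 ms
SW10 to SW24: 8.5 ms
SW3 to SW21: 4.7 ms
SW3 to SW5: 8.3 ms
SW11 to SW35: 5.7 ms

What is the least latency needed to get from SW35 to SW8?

Running Dijkstra from SW35:
SW35: 0
SW16: 2.9  (via SW35)
SW11: 4.5  (via SW16)
SW28: 4.8  (via SW35)
SW21: 5  (via SW11)
SW10: 6.4  (via SW28)
SW3: 9.7  (via SW21)
SW24: 10.1  (via SW28)
SW8: 11  (via SW3)
Shortest route: SW35 → SW16 → SW11 → SW21 → SW3 → SW8 = 11 ms.

11 ms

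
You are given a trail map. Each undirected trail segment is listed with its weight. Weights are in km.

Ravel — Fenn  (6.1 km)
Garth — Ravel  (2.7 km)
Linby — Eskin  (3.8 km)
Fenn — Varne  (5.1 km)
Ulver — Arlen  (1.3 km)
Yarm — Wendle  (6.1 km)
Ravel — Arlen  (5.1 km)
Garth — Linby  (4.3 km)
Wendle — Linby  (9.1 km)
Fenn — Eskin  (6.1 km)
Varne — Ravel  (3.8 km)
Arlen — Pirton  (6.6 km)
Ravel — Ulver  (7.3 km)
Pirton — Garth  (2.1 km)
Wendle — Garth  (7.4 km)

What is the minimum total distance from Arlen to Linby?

12.1 km

Running Dijkstra from Arlen:
Arlen: 0
Ulver: 1.3  (via Arlen)
Ravel: 5.1  (via Arlen)
Pirton: 6.6  (via Arlen)
Garth: 7.8  (via Ravel)
Varne: 8.9  (via Ravel)
Fenn: 11.2  (via Ravel)
Linby: 12.1  (via Garth)
Shortest route: Arlen–Ravel–Garth–Linby = 12.1 km.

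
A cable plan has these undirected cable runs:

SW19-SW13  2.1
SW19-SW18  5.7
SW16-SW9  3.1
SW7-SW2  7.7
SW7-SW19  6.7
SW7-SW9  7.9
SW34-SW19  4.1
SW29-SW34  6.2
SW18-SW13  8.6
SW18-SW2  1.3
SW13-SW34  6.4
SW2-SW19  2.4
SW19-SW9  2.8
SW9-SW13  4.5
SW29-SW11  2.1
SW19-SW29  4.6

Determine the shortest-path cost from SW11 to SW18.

Settle nodes by increasing distance from SW11:
SW11: 0
SW29: 2.1  (via SW11)
SW19: 6.7  (via SW29)
SW34: 8.3  (via SW29)
SW13: 8.8  (via SW19)
SW2: 9.1  (via SW19)
SW9: 9.5  (via SW19)
SW18: 10.4  (via SW2)
Shortest route: SW11 → SW29 → SW19 → SW2 → SW18 = 10.4.

10.4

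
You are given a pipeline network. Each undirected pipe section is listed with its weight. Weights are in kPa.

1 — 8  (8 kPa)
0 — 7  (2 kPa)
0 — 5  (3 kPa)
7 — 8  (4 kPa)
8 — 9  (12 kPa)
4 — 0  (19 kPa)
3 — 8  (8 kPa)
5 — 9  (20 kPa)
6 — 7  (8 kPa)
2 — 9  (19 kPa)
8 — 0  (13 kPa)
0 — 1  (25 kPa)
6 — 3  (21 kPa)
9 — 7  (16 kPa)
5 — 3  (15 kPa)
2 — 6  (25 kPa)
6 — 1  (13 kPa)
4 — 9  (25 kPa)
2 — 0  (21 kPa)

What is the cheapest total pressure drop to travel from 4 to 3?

Settle nodes by increasing distance from 4:
4: 0
0: 19  (via 4)
7: 21  (via 0)
5: 22  (via 0)
8: 25  (via 7)
9: 25  (via 4)
6: 29  (via 7)
1: 33  (via 8)
3: 33  (via 8)
Shortest route: 4–0–7–8–3 = 33 kPa.

33 kPa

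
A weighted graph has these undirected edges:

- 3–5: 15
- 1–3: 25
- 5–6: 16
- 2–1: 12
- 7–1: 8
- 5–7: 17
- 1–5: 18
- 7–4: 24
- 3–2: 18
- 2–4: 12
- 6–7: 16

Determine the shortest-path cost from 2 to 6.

Settle nodes by increasing distance from 2:
2: 0
1: 12  (via 2)
4: 12  (via 2)
3: 18  (via 2)
7: 20  (via 1)
5: 30  (via 1)
6: 36  (via 7)
Shortest route: 2 → 1 → 7 → 6 = 36.

36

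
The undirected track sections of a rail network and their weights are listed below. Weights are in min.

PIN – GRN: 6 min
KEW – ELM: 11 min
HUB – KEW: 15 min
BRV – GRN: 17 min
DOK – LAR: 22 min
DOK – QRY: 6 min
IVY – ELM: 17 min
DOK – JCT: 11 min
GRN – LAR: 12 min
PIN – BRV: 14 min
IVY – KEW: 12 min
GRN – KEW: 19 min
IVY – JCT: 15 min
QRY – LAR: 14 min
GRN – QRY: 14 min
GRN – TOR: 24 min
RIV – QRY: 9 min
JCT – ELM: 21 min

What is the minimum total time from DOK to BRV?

Candidate routes:
DOK–LAR–GRN–BRV: 22+12+17 = 51
DOK–QRY–GRN–PIN–BRV: 6+14+6+14 = 40
DOK–QRY–GRN–BRV: 6+14+17 = 37
DOK–QRY–LAR–GRN–BRV: 6+14+12+17 = 49
Cheapest is DOK–QRY–GRN–BRV at 37 min.

37 min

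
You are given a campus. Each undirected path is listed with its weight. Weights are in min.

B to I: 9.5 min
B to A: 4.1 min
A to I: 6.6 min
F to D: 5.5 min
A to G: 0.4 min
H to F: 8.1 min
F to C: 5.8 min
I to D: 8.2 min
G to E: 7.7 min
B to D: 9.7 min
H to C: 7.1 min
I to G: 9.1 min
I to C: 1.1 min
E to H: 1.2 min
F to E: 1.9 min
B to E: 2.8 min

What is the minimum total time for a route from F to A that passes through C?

13.5 min

Shortest F→C: F–C = 5.8
Shortest C→A: C–I–A = 7.7
Total via C: 5.8 + 7.7 = 13.5 min.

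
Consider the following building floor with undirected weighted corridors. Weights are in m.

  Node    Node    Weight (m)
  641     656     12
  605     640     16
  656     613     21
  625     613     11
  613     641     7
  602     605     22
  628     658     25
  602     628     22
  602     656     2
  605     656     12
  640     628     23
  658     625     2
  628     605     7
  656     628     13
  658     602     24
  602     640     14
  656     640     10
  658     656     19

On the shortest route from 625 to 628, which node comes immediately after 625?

Compare a few routes:
625 → 658 → 656 → 605 → 628: 2+19+12+7 = 40
625 → 658 → 656 → 628: 2+19+13 = 34
625 → 658 → 628: 2+25 = 27
The minimum is 27 m via 625 → 658 → 628.
So from 625 the first move is to 658.

658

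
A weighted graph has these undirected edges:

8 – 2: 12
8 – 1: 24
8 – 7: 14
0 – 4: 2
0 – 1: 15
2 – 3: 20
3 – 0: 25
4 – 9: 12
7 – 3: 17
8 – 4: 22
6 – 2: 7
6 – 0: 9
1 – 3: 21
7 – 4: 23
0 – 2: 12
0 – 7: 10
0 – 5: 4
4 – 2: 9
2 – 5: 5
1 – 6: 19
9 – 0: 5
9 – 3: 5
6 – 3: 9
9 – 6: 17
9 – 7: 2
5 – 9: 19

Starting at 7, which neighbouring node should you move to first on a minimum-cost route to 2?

9

Enumerating some paths:
7–9–0–5–2: 2+5+4+5 = 16
7–9–0–4–2: 2+5+2+9 = 18
The minimum is 16 via 7–9–0–5–2.
So from 7 the first move is to 9.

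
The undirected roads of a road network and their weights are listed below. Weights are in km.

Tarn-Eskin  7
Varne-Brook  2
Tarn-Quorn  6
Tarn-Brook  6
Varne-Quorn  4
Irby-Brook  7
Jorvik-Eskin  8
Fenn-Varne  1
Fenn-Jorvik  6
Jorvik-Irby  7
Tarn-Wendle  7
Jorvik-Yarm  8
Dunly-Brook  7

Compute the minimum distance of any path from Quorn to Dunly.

Settle nodes by increasing distance from Quorn:
Quorn: 0
Varne: 4  (via Quorn)
Fenn: 5  (via Varne)
Tarn: 6  (via Quorn)
Brook: 6  (via Varne)
Jorvik: 11  (via Fenn)
Irby: 13  (via Brook)
Eskin: 13  (via Tarn)
Wendle: 13  (via Tarn)
Dunly: 13  (via Brook)
Shortest route: Quorn–Varne–Brook–Dunly = 13 km.

13 km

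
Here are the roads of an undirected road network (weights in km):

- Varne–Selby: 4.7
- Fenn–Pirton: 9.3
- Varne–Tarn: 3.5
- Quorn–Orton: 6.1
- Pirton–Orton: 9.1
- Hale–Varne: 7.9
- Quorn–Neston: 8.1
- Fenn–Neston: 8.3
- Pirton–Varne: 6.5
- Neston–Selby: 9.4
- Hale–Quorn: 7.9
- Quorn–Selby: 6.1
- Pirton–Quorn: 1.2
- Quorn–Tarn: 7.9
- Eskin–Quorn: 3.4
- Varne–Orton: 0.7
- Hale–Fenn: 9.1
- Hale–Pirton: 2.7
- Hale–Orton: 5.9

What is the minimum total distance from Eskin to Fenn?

13.9 km

Enumerating some paths:
Eskin - Quorn - Pirton - Fenn: 3.4+1.2+9.3 = 13.9
Eskin - Quorn - Pirton - Hale - Fenn: 3.4+1.2+2.7+9.1 = 16.4
Cheapest is Eskin - Quorn - Pirton - Fenn at 13.9 km.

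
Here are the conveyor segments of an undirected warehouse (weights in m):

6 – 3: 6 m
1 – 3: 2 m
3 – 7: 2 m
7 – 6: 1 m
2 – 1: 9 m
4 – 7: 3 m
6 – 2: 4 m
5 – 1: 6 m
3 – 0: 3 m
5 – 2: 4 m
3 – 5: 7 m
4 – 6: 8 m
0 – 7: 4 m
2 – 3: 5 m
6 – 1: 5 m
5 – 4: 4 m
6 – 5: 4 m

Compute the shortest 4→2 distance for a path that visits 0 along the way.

15 m

Shortest 4→0: 4 → 7 → 0 = 7
Shortest 0→2: 0 → 3 → 2 = 8
Total via 0: 7 + 8 = 15 m.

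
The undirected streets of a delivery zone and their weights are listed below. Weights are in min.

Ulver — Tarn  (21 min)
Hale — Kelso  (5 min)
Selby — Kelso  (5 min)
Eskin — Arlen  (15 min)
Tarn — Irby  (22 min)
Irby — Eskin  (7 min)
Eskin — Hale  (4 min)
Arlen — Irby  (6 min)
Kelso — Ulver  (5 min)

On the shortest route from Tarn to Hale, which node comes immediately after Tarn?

Ulver

Enumerating some paths:
Tarn - Irby - Arlen - Eskin - Hale: 22+6+15+4 = 47
Tarn - Ulver - Kelso - Hale: 21+5+5 = 31
Tarn - Irby - Eskin - Hale: 22+7+4 = 33
Cheapest is Tarn - Ulver - Kelso - Hale at 31 min.
So from Tarn the first move is to Ulver.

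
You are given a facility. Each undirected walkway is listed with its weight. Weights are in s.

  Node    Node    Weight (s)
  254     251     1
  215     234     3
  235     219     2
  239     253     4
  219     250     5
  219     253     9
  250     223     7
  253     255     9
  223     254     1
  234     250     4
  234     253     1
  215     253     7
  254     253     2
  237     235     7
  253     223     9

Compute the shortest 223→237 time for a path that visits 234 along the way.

22 s

Shortest 223→234: 223 → 254 → 253 → 234 = 4
Best 234 to 237: 234 → 250 → 219 → 235 → 237 costing 18
Total via 234: 4 + 18 = 22 s.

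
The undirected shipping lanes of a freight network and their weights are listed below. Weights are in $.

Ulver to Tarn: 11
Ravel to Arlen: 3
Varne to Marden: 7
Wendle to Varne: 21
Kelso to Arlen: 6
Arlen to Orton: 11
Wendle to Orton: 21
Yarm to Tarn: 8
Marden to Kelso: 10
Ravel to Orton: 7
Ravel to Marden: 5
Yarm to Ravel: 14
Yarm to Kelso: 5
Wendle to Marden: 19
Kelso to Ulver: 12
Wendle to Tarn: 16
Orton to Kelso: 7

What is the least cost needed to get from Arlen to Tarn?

$19

Settle nodes by increasing distance from Arlen:
Arlen: 0
Ravel: 3  (via Arlen)
Kelso: 6  (via Arlen)
Marden: 8  (via Ravel)
Orton: 10  (via Ravel)
Yarm: 11  (via Kelso)
Varne: 15  (via Marden)
Ulver: 18  (via Kelso)
Tarn: 19  (via Yarm)
Shortest route: Arlen–Kelso–Yarm–Tarn = $19.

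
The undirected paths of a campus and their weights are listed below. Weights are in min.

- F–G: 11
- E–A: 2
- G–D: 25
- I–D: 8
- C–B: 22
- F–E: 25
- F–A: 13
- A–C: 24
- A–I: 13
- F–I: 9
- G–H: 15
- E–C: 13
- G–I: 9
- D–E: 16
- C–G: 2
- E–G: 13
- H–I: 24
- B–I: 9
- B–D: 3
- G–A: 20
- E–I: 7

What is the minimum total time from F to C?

Candidate routes:
F - G - C: 11+2 = 13
F - I - E - C: 9+7+13 = 29
F - A - E - C: 13+2+13 = 28
F - I - G - C: 9+9+2 = 20
The minimum is 13 min via F - G - C.

13 min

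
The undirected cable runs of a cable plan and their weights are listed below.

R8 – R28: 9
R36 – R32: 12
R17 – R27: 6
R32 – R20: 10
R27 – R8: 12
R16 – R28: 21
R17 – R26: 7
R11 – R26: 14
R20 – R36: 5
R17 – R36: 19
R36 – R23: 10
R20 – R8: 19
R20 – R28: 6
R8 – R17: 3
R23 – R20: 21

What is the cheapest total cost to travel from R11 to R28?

33

Candidate routes:
R11 → R26 → R17 → R27 → R8 → R28: 14+7+6+12+9 = 48
R11 → R26 → R17 → R8 → R28: 14+7+3+9 = 33
R11 → R26 → R17 → R8 → R20 → R28: 14+7+3+19+6 = 49
Cheapest is R11 → R26 → R17 → R8 → R28 at 33.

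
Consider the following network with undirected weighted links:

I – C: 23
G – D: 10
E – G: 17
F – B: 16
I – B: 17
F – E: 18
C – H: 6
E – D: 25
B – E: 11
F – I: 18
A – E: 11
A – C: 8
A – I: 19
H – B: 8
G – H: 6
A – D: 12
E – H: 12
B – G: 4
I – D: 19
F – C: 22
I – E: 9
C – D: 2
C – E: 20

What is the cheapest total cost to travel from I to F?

Compare a few routes:
I → F: 18 = 18
I → B → F: 17+16 = 33
I → E → F: 9+18 = 27
The minimum is 18 via I → F.

18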